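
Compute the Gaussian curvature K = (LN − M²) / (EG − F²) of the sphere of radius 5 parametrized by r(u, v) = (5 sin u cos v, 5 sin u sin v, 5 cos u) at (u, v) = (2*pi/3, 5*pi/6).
K = 1/25

Coefficients of the first fundamental form: E = 25, F = 0, G = 25*sin(u)^2.
Coefficients of the second fundamental form: L = -5*sin(u)/Abs(sin(u)), M = 0, N = -5*sin(u)^3/Abs(sin(u)).
Assemble K = (LN − M²)/(EG − F²) = 1/25. At (u, v) = (2*pi/3, 5*pi/6): K = 1/25.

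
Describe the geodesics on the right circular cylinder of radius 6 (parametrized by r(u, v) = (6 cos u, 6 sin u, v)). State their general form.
The cylinder is flat (K = 0) and locally isometric to the plane via the development (u, v) ↦ (6 u, v). Geodesics are the pre-images of straight lines: circles (v constant), vertical lines (u constant), and helices (v = c · u + d) for constants c, d.

A right cylinder has E = 6², F = 0, G = 1, so EG − F² = 6², and L = −6, M = N = 0, giving K = (LN − M²)/(EG − F²) = 0 everywhere. A flat surface is locally isometric to the Euclidean plane via the map (u, v) ↦ (6 u, v). Straight lines in the (x̃, ỹ) plane pull back to: (a) horizontal circles (v = const), (b) vertical generators (u = const), and (c) helices (6 u tan θ = v, i.e. v = c · u + d).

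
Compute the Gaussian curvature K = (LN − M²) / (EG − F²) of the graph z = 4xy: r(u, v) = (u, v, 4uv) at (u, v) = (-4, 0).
K = -16/66049

Coefficients of the first fundamental form: E = 16*v^2 + 1, F = 16*u*v, G = 16*u^2 + 1.
Coefficients of the second fundamental form: L = 0, M = 4/sqrt(16*u^2 + 16*v^2 + 1), N = 0.
Assemble K = (LN − M²)/(EG − F²) = -16/(256*u^4 + 512*u^2*v^2 + 32*u^2 + 256*v^4 + 32*v^2 + 1). At (u, v) = (-4, 0): K = -16/66049.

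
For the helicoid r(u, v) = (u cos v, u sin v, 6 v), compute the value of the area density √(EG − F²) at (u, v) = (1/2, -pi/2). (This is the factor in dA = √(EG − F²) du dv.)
√(EG − F²)|_{(1/2, -pi/2)} = sqrt(145)/2

E = 1, F = 0, G = u^2 + 36, so EG − F² = u^2 + 36. Taking the positive square root: √(EG − F²) = sqrt(u^2 + 36). At (u, v) = (1/2, -pi/2): sqrt(145)/2.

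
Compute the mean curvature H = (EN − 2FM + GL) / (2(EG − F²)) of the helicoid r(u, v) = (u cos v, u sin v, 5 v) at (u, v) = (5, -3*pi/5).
H = 0

With E = 1, F = 0, G = u^2 + 25, L = 0, M = -5/sqrt(u^2 + 25), N = 0, assemble
  H = (EN − 2FM + GL) / (2(EG − F²)) = 0.
At (u, v) = (5, -3*pi/5): H = 0.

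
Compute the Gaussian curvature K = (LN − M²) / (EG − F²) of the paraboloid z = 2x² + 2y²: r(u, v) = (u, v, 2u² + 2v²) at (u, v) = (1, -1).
K = 16/1089

Coefficients of the first fundamental form: E = 16*u^2 + 1, F = 16*u*v, G = 16*v^2 + 1.
Coefficients of the second fundamental form: L = 4/sqrt(16*u^2 + 16*v^2 + 1), M = 0, N = 4/sqrt(16*u^2 + 16*v^2 + 1).
Assemble K = (LN − M²)/(EG − F²) = 16/(256*u^4 + 512*u^2*v^2 + 32*u^2 + 256*v^4 + 32*v^2 + 1). At (u, v) = (1, -1): K = 16/1089.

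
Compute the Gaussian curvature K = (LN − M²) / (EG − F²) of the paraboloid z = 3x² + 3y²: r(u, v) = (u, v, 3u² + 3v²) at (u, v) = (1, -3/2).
K = 9/3481

Coefficients of the first fundamental form: E = 36*u^2 + 1, F = 36*u*v, G = 36*v^2 + 1.
Coefficients of the second fundamental form: L = 6/sqrt(36*u^2 + 36*v^2 + 1), M = 0, N = 6/sqrt(36*u^2 + 36*v^2 + 1).
Assemble K = (LN − M²)/(EG − F²) = 36/(1296*u^4 + 2592*u^2*v^2 + 72*u^2 + 1296*v^4 + 72*v^2 + 1). At (u, v) = (1, -3/2): K = 9/3481.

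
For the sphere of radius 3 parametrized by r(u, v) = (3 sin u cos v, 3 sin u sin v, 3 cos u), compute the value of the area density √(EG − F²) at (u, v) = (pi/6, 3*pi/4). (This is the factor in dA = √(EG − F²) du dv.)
√(EG − F²)|_{(pi/6, 3*pi/4)} = 9/2

E = 9, F = 0, G = 9*sin(u)^2, so EG − F² = 81*sin(u)^2. Taking the positive square root: √(EG − F²) = 9*Abs(sin(u)). At (u, v) = (pi/6, 3*pi/4): 9/2.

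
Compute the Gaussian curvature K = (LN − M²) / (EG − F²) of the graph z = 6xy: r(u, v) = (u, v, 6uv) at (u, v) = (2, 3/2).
K = -9/12769

Coefficients of the first fundamental form: E = 36*v^2 + 1, F = 36*u*v, G = 36*u^2 + 1.
Coefficients of the second fundamental form: L = 0, M = 6/sqrt(36*u^2 + 36*v^2 + 1), N = 0.
Assemble K = (LN − M²)/(EG − F²) = -36/(1296*u^4 + 2592*u^2*v^2 + 72*u^2 + 1296*v^4 + 72*v^2 + 1). At (u, v) = (2, 3/2): K = -9/12769.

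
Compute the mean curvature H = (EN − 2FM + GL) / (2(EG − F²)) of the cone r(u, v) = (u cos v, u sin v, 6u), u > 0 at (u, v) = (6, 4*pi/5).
H = sqrt(37)/74

With E = 37, F = 0, G = u^2, L = 0, M = 0, N = 6*sqrt(37)*u^2/(37*Abs(u)), assemble
  H = (EN − 2FM + GL) / (2(EG − F²)) = 3*sqrt(37)/(37*Abs(u)).
At (u, v) = (6, 4*pi/5): H = sqrt(37)/74.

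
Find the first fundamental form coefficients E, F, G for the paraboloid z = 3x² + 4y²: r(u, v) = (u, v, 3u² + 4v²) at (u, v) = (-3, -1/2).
E = 325;  F = 72;  G = 17

Partials: r_u = (1, 0, 6*u), r_v = (0, 1, 8*v). As functions of (u, v):
  E = r_u · r_u = 36*u^2 + 1,
  F = r_u · r_v = 48*u*v,
  G = r_v · r_v = 64*v^2 + 1.
Evaluating at (u, v) = (-3, -1/2): E = 325, F = 72, G = 17.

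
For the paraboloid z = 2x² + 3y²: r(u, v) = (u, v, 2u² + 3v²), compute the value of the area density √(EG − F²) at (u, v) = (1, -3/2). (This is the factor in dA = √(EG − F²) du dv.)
√(EG − F²)|_{(1, -3/2)} = 7*sqrt(2)

E = 16*u^2 + 1, F = 24*u*v, G = 36*v^2 + 1, so EG − F² = 16*u^2 + 36*v^2 + 1. Taking the positive square root: √(EG − F²) = sqrt(16*u^2 + 36*v^2 + 1). At (u, v) = (1, -3/2): 7*sqrt(2).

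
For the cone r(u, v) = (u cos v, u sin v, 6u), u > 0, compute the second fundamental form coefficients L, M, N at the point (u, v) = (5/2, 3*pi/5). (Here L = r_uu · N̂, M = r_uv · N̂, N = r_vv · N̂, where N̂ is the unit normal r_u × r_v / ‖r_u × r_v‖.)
L = 0;  M = 0;  N = 15*sqrt(37)/37

Compute the unit normal N̂(u, v) = (-6*sqrt(37)*u*cos(v)/(37*Abs(u)), -6*sqrt(37)*u*sin(v)/(37*Abs(u)), sqrt(37)*u/(37*Abs(u))), and the second partials r_uu, r_uv, r_vv. Take dot products:
  L(u, v) = r_uu · N̂ = 0,
  M(u, v) = r_uv · N̂ = 0,
  N(u, v) = r_vv · N̂ = 6*sqrt(37)*u^2/(37*Abs(u)).
Evaluating at (u, v) = (5/2, 3*pi/5):
  L = 0, M = 0, N = 15*sqrt(37)/37.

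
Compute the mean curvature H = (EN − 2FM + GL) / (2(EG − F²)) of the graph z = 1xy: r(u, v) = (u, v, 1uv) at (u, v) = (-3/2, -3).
H = -36/343

With E = v^2 + 1, F = u*v, G = u^2 + 1, L = 0, M = 1/sqrt(u^2 + v^2 + 1), N = 0, assemble
  H = (EN − 2FM + GL) / (2(EG − F²)) = -u*v/(u^2 + v^2 + 1)^(3/2).
At (u, v) = (-3/2, -3): H = -36/343.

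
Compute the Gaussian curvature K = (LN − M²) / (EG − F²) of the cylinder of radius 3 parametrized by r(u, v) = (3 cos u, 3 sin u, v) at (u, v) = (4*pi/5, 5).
K = 0

Coefficients of the first fundamental form: E = 9, F = 0, G = 1.
Coefficients of the second fundamental form: L = -3, M = 0, N = 0.
Assemble K = (LN − M²)/(EG − F²) = 0. At (u, v) = (4*pi/5, 5): K = 0.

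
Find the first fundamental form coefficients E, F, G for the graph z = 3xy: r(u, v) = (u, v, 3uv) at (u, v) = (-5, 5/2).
E = 229/4;  F = -225/2;  G = 226

Partials: r_u = (1, 0, 3*v), r_v = (0, 1, 3*u). As functions of (u, v):
  E = r_u · r_u = 9*v^2 + 1,
  F = r_u · r_v = 9*u*v,
  G = r_v · r_v = 9*u^2 + 1.
Evaluating at (u, v) = (-5, 5/2): E = 229/4, F = -225/2, G = 226.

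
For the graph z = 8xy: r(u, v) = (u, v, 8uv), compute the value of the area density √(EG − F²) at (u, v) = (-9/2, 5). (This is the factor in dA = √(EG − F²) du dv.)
√(EG − F²)|_{(-9/2, 5)} = sqrt(2897)

E = 64*v^2 + 1, F = 64*u*v, G = 64*u^2 + 1, so EG − F² = 64*u^2 + 64*v^2 + 1. Taking the positive square root: √(EG − F²) = sqrt(64*u^2 + 64*v^2 + 1). At (u, v) = (-9/2, 5): sqrt(2897).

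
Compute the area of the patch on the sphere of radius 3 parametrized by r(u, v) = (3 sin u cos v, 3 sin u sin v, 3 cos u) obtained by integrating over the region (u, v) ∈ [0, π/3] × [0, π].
Area = 9*pi/2

Area = ∫∫ √(EG − F²) du dv with √(EG − F²) = 9*Abs(sin(u)). Integrating over [0, π/3] × [0, π] gives 9*pi/2.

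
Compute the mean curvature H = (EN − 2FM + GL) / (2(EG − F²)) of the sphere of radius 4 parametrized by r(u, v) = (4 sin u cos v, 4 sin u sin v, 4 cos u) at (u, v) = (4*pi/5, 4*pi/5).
H = -1/4

With E = 16, F = 0, G = 16*sin(u)^2, L = -4*sin(u)/Abs(sin(u)), M = 0, N = -4*sin(u)^3/Abs(sin(u)), assemble
  H = (EN − 2FM + GL) / (2(EG − F²)) = -sin(u)/(4*Abs(sin(u))).
At (u, v) = (4*pi/5, 4*pi/5): H = -1/4.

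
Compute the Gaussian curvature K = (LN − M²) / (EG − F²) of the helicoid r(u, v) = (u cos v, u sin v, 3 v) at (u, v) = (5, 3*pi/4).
K = -9/1156

Coefficients of the first fundamental form: E = 1, F = 0, G = u^2 + 9.
Coefficients of the second fundamental form: L = 0, M = -3/sqrt(u^2 + 9), N = 0.
Assemble K = (LN − M²)/(EG − F²) = -9/(u^2 + 9)^2. At (u, v) = (5, 3*pi/4): K = -9/1156.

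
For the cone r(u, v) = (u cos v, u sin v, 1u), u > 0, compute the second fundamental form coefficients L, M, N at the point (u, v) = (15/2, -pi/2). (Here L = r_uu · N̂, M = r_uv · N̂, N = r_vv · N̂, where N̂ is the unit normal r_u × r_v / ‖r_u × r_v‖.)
L = 0;  M = 0;  N = 15*sqrt(2)/4

Compute the unit normal N̂(u, v) = (-sqrt(2)*u*cos(v)/(2*Abs(u)), -sqrt(2)*u*sin(v)/(2*Abs(u)), sqrt(2)*u/(2*Abs(u))), and the second partials r_uu, r_uv, r_vv. Take dot products:
  L(u, v) = r_uu · N̂ = 0,
  M(u, v) = r_uv · N̂ = 0,
  N(u, v) = r_vv · N̂ = sqrt(2)*u^2/(2*Abs(u)).
Evaluating at (u, v) = (15/2, -pi/2):
  L = 0, M = 0, N = 15*sqrt(2)/4.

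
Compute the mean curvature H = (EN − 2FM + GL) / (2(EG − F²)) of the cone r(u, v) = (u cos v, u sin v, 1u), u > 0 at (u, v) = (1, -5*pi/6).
H = sqrt(2)/4

With E = 2, F = 0, G = u^2, L = 0, M = 0, N = sqrt(2)*u^2/(2*Abs(u)), assemble
  H = (EN − 2FM + GL) / (2(EG − F²)) = sqrt(2)/(4*Abs(u)).
At (u, v) = (1, -5*pi/6): H = sqrt(2)/4.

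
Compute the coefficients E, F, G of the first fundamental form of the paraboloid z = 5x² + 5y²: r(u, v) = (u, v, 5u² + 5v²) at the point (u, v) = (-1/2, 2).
E = 26;  F = -100;  G = 401

Partials: r_u = (1, 0, 10*u), r_v = (0, 1, 10*v). As functions of (u, v):
  E = r_u · r_u = 100*u^2 + 1,
  F = r_u · r_v = 100*u*v,
  G = r_v · r_v = 100*v^2 + 1.
Evaluating at (u, v) = (-1/2, 2): E = 26, F = -100, G = 401.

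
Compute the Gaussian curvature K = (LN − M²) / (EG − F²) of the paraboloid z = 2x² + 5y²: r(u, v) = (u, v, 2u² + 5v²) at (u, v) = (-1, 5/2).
K = 10/103041

Coefficients of the first fundamental form: E = 16*u^2 + 1, F = 40*u*v, G = 100*v^2 + 1.
Coefficients of the second fundamental form: L = 4/sqrt(16*u^2 + 100*v^2 + 1), M = 0, N = 10/sqrt(16*u^2 + 100*v^2 + 1).
Assemble K = (LN − M²)/(EG − F²) = 40/(256*u^4 + 3200*u^2*v^2 + 32*u^2 + 10000*v^4 + 200*v^2 + 1). At (u, v) = (-1, 5/2): K = 10/103041.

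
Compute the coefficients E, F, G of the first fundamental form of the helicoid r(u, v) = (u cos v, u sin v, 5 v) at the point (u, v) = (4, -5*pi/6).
E = 1;  F = 0;  G = 41

Partials: r_u = (cos(v), sin(v), 0), r_v = (-u*sin(v), u*cos(v), 5). As functions of (u, v):
  E = r_u · r_u = 1,
  F = r_u · r_v = 0,
  G = r_v · r_v = u^2 + 25.
Evaluating at (u, v) = (4, -5*pi/6): E = 1, F = 0, G = 41.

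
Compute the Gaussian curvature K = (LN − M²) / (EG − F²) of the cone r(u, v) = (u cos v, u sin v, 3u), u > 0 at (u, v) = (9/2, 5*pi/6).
K = 0

Coefficients of the first fundamental form: E = 10, F = 0, G = u^2.
Coefficients of the second fundamental form: L = 0, M = 0, N = 3*sqrt(10)*u^2/(10*Abs(u)).
Assemble K = (LN − M²)/(EG − F²) = 0. At (u, v) = (9/2, 5*pi/6): K = 0.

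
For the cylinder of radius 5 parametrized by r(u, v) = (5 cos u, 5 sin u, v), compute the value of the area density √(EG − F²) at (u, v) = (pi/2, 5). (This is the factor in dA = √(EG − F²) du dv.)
√(EG − F²)|_{(pi/2, 5)} = 5

E = 25, F = 0, G = 1, so EG − F² = 25. Taking the positive square root: √(EG − F²) = 5. At (u, v) = (pi/2, 5): 5.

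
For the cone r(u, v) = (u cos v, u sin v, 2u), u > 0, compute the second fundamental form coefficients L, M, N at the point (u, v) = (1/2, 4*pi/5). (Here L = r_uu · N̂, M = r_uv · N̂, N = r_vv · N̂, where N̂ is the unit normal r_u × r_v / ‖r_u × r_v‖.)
L = 0;  M = 0;  N = sqrt(5)/5

Compute the unit normal N̂(u, v) = (-2*sqrt(5)*u*cos(v)/(5*Abs(u)), -2*sqrt(5)*u*sin(v)/(5*Abs(u)), sqrt(5)*u/(5*Abs(u))), and the second partials r_uu, r_uv, r_vv. Take dot products:
  L(u, v) = r_uu · N̂ = 0,
  M(u, v) = r_uv · N̂ = 0,
  N(u, v) = r_vv · N̂ = 2*sqrt(5)*u^2/(5*Abs(u)).
Evaluating at (u, v) = (1/2, 4*pi/5):
  L = 0, M = 0, N = sqrt(5)/5.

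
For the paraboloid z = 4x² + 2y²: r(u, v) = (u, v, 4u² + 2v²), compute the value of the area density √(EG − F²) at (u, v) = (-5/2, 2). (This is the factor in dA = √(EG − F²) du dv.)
√(EG − F²)|_{(-5/2, 2)} = sqrt(465)

E = 64*u^2 + 1, F = 32*u*v, G = 16*v^2 + 1, so EG − F² = 64*u^2 + 16*v^2 + 1. Taking the positive square root: √(EG − F²) = sqrt(64*u^2 + 16*v^2 + 1). At (u, v) = (-5/2, 2): sqrt(465).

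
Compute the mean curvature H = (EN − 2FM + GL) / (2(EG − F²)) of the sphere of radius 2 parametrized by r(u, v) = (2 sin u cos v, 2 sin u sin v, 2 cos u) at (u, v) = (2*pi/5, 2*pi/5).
H = -1/2

With E = 4, F = 0, G = 4*sin(u)^2, L = -2*sin(u)/Abs(sin(u)), M = 0, N = -2*sin(u)^3/Abs(sin(u)), assemble
  H = (EN − 2FM + GL) / (2(EG − F²)) = -sin(u)/(2*Abs(sin(u))).
At (u, v) = (2*pi/5, 2*pi/5): H = -1/2.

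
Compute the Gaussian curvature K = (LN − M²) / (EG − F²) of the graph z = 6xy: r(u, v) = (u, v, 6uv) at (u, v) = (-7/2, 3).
K = -9/146689

Coefficients of the first fundamental form: E = 36*v^2 + 1, F = 36*u*v, G = 36*u^2 + 1.
Coefficients of the second fundamental form: L = 0, M = 6/sqrt(36*u^2 + 36*v^2 + 1), N = 0.
Assemble K = (LN − M²)/(EG − F²) = -36/(1296*u^4 + 2592*u^2*v^2 + 72*u^2 + 1296*v^4 + 72*v^2 + 1). At (u, v) = (-7/2, 3): K = -9/146689.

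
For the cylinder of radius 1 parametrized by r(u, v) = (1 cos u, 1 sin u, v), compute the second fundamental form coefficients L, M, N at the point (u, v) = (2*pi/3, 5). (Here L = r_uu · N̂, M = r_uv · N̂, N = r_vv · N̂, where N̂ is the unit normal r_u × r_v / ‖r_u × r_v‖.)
L = -1;  M = 0;  N = 0

Compute the unit normal N̂(u, v) = (cos(u), sin(u), 0), and the second partials r_uu, r_uv, r_vv. Take dot products:
  L(u, v) = r_uu · N̂ = -1,
  M(u, v) = r_uv · N̂ = 0,
  N(u, v) = r_vv · N̂ = 0.
Evaluating at (u, v) = (2*pi/3, 5):
  L = -1, M = 0, N = 0.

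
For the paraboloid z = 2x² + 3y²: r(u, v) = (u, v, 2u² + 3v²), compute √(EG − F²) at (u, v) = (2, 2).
√(EG − F²)|_{(2, 2)} = sqrt(209)

E = 16*u^2 + 1, F = 24*u*v, G = 36*v^2 + 1; EG − F² = 16*u^2 + 36*v^2 + 1; √(EG − F²) = sqrt(16*u^2 + 36*v^2 + 1). At the given point: sqrt(209).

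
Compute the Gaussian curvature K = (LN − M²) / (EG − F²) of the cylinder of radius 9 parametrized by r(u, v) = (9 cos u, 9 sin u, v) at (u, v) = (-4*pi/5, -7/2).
K = 0

Coefficients of the first fundamental form: E = 81, F = 0, G = 1.
Coefficients of the second fundamental form: L = -9, M = 0, N = 0.
Assemble K = (LN − M²)/(EG − F²) = 0. At (u, v) = (-4*pi/5, -7/2): K = 0.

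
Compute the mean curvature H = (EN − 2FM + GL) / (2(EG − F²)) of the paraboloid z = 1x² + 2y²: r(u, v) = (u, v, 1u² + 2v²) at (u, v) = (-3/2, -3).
H = 15*sqrt(154)/2156

With E = 4*u^2 + 1, F = 8*u*v, G = 16*v^2 + 1, L = 2/sqrt(4*u^2 + 16*v^2 + 1), M = 0, N = 4/sqrt(4*u^2 + 16*v^2 + 1), assemble
  H = (EN − 2FM + GL) / (2(EG − F²)) = (8*u^2 + 16*v^2 + 3)/(4*u^2 + 16*v^2 + 1)^(3/2).
At (u, v) = (-3/2, -3): H = 15*sqrt(154)/2156.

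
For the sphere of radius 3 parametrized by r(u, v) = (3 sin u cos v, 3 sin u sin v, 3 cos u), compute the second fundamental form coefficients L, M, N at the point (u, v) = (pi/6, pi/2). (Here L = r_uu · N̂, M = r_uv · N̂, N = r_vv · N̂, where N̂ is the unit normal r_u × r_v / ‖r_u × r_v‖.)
L = -3;  M = 0;  N = -3/4

Compute the unit normal N̂(u, v) = (sin(u)^2*cos(v)/Abs(sin(u)), sin(u)^2*sin(v)/Abs(sin(u)), sin(2*u)/(2*Abs(sin(u)))), and the second partials r_uu, r_uv, r_vv. Take dot products:
  L(u, v) = r_uu · N̂ = -3*sin(u)/Abs(sin(u)),
  M(u, v) = r_uv · N̂ = 0,
  N(u, v) = r_vv · N̂ = -3*sin(u)^3/Abs(sin(u)).
Evaluating at (u, v) = (pi/6, pi/2):
  L = -3, M = 0, N = -3/4.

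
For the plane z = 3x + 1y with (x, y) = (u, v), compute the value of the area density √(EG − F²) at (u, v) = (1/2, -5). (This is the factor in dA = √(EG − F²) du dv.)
√(EG − F²)|_{(1/2, -5)} = sqrt(11)

E = 10, F = 3, G = 2, so EG − F² = 11. Taking the positive square root: √(EG − F²) = sqrt(11). At (u, v) = (1/2, -5): sqrt(11).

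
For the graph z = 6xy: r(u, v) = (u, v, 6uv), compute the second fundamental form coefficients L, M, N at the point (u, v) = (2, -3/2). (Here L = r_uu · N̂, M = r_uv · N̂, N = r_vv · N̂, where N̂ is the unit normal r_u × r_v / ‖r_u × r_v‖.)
L = 0;  M = 3*sqrt(226)/113;  N = 0

Compute the unit normal N̂(u, v) = (-6*v/sqrt(36*u^2 + 36*v^2 + 1), -6*u/sqrt(36*u^2 + 36*v^2 + 1), 1/sqrt(36*u^2 + 36*v^2 + 1)), and the second partials r_uu, r_uv, r_vv. Take dot products:
  L(u, v) = r_uu · N̂ = 0,
  M(u, v) = r_uv · N̂ = 6/sqrt(36*u^2 + 36*v^2 + 1),
  N(u, v) = r_vv · N̂ = 0.
Evaluating at (u, v) = (2, -3/2):
  L = 0, M = 3*sqrt(226)/113, N = 0.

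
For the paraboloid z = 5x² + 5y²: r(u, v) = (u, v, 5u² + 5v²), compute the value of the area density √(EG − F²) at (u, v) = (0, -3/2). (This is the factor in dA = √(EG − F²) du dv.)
√(EG − F²)|_{(0, -3/2)} = sqrt(226)

E = 100*u^2 + 1, F = 100*u*v, G = 100*v^2 + 1, so EG − F² = 100*u^2 + 100*v^2 + 1. Taking the positive square root: √(EG − F²) = sqrt(100*u^2 + 100*v^2 + 1). At (u, v) = (0, -3/2): sqrt(226).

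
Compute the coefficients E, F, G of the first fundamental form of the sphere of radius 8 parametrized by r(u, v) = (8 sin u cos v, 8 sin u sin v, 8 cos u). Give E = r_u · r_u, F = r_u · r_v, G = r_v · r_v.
E = 64;  F = 0;  G = 64*sin(u)^2

Compute partials: r_u = (8*cos(u)*cos(v), 8*sin(v)*cos(u), -8*sin(u)), r_v = (-8*sin(u)*sin(v), 8*sin(u)*cos(v), 0). Then
  E = r_u · r_u = 64,
  F = r_u · r_v = 0,
  G = r_v · r_v = 64*sin(u)^2.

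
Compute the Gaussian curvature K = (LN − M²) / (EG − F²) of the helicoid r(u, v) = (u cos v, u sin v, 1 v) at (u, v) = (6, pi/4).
K = -1/1369

Coefficients of the first fundamental form: E = 1, F = 0, G = u^2 + 1.
Coefficients of the second fundamental form: L = 0, M = -1/sqrt(u^2 + 1), N = 0.
Assemble K = (LN − M²)/(EG − F²) = -1/(u^2 + 1)^2. At (u, v) = (6, pi/4): K = -1/1369.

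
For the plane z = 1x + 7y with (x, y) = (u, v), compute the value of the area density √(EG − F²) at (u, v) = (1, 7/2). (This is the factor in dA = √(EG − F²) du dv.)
√(EG − F²)|_{(1, 7/2)} = sqrt(51)

E = 2, F = 7, G = 50, so EG − F² = 51. Taking the positive square root: √(EG − F²) = sqrt(51). At (u, v) = (1, 7/2): sqrt(51).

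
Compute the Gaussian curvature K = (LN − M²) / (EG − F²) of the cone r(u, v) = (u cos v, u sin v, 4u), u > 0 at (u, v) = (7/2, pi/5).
K = 0

Coefficients of the first fundamental form: E = 17, F = 0, G = u^2.
Coefficients of the second fundamental form: L = 0, M = 0, N = 4*sqrt(17)*u^2/(17*Abs(u)).
Assemble K = (LN − M²)/(EG − F²) = 0. At (u, v) = (7/2, pi/5): K = 0.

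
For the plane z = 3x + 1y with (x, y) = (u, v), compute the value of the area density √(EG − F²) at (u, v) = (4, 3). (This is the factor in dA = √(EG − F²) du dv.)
√(EG − F²)|_{(4, 3)} = sqrt(11)

E = 10, F = 3, G = 2, so EG − F² = 11. Taking the positive square root: √(EG − F²) = sqrt(11). At (u, v) = (4, 3): sqrt(11).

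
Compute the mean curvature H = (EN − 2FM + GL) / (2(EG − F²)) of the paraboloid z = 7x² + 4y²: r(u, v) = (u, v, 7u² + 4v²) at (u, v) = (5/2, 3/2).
H = 5919*sqrt(1370)/1876900

With E = 196*u^2 + 1, F = 112*u*v, G = 64*v^2 + 1, L = 14/sqrt(196*u^2 + 64*v^2 + 1), M = 0, N = 8/sqrt(196*u^2 + 64*v^2 + 1), assemble
  H = (EN − 2FM + GL) / (2(EG − F²)) = (784*u^2 + 448*v^2 + 11)/(196*u^2 + 64*v^2 + 1)^(3/2).
At (u, v) = (5/2, 3/2): H = 5919*sqrt(1370)/1876900.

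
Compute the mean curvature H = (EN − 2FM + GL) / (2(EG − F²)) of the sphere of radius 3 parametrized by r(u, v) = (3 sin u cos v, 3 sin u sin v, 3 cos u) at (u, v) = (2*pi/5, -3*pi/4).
H = -1/3

With E = 9, F = 0, G = 9*sin(u)^2, L = -3*sin(u)/Abs(sin(u)), M = 0, N = -3*sin(u)^3/Abs(sin(u)), assemble
  H = (EN − 2FM + GL) / (2(EG − F²)) = -sin(u)/(3*Abs(sin(u))).
At (u, v) = (2*pi/5, -3*pi/4): H = -1/3.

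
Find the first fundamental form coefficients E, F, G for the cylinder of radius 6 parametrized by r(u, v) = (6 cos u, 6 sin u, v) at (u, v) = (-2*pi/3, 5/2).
E = 36;  F = 0;  G = 1

Partials: r_u = (-6*sin(u), 6*cos(u), 0), r_v = (0, 0, 1). As functions of (u, v):
  E = r_u · r_u = 36,
  F = r_u · r_v = 0,
  G = r_v · r_v = 1.
Evaluating at (u, v) = (-2*pi/3, 5/2): E = 36, F = 0, G = 1.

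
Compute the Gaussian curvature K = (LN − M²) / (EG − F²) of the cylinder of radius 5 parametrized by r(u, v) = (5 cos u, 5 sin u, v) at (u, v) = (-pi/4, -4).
K = 0

Coefficients of the first fundamental form: E = 25, F = 0, G = 1.
Coefficients of the second fundamental form: L = -5, M = 0, N = 0.
Assemble K = (LN − M²)/(EG − F²) = 0. At (u, v) = (-pi/4, -4): K = 0.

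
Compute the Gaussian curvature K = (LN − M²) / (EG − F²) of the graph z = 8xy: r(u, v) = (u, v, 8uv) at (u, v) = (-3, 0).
K = -64/332929

Coefficients of the first fundamental form: E = 64*v^2 + 1, F = 64*u*v, G = 64*u^2 + 1.
Coefficients of the second fundamental form: L = 0, M = 8/sqrt(64*u^2 + 64*v^2 + 1), N = 0.
Assemble K = (LN − M²)/(EG − F²) = -64/(4096*u^4 + 8192*u^2*v^2 + 128*u^2 + 4096*v^4 + 128*v^2 + 1). At (u, v) = (-3, 0): K = -64/332929.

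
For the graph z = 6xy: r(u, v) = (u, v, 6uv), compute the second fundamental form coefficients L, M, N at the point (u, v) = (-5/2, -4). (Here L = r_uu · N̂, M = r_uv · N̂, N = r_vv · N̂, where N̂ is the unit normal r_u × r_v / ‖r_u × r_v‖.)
L = 0;  M = 3*sqrt(802)/401;  N = 0

Compute the unit normal N̂(u, v) = (-6*v/sqrt(36*u^2 + 36*v^2 + 1), -6*u/sqrt(36*u^2 + 36*v^2 + 1), 1/sqrt(36*u^2 + 36*v^2 + 1)), and the second partials r_uu, r_uv, r_vv. Take dot products:
  L(u, v) = r_uu · N̂ = 0,
  M(u, v) = r_uv · N̂ = 6/sqrt(36*u^2 + 36*v^2 + 1),
  N(u, v) = r_vv · N̂ = 0.
Evaluating at (u, v) = (-5/2, -4):
  L = 0, M = 3*sqrt(802)/401, N = 0.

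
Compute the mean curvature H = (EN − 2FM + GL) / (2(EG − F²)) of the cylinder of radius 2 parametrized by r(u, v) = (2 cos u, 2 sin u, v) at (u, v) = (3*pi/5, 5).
H = -1/4

With E = 4, F = 0, G = 1, L = -2, M = 0, N = 0, assemble
  H = (EN − 2FM + GL) / (2(EG − F²)) = -1/4.
At (u, v) = (3*pi/5, 5): H = -1/4.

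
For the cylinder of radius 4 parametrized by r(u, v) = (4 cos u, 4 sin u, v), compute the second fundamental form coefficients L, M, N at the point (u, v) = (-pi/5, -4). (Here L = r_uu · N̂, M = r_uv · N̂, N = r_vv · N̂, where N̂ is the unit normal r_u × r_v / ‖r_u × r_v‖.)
L = -4;  M = 0;  N = 0

Compute the unit normal N̂(u, v) = (cos(u), sin(u), 0), and the second partials r_uu, r_uv, r_vv. Take dot products:
  L(u, v) = r_uu · N̂ = -4,
  M(u, v) = r_uv · N̂ = 0,
  N(u, v) = r_vv · N̂ = 0.
Evaluating at (u, v) = (-pi/5, -4):
  L = -4, M = 0, N = 0.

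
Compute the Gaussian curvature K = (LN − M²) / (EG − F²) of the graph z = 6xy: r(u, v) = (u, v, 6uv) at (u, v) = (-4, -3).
K = -36/811801

Coefficients of the first fundamental form: E = 36*v^2 + 1, F = 36*u*v, G = 36*u^2 + 1.
Coefficients of the second fundamental form: L = 0, M = 6/sqrt(36*u^2 + 36*v^2 + 1), N = 0.
Assemble K = (LN − M²)/(EG − F²) = -36/(1296*u^4 + 2592*u^2*v^2 + 72*u^2 + 1296*v^4 + 72*v^2 + 1). At (u, v) = (-4, -3): K = -36/811801.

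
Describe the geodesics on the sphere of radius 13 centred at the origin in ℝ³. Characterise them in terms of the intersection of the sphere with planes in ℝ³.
Geodesics on the sphere of radius 13 are great circles — circles of radius 13 obtained as the intersection of the sphere with planes through the origin (the centre of the sphere).

A curve α(t) of nonzero constant speed on the sphere of radius 13 is a geodesic iff its acceleration α̈ is everywhere normal to the surface, i.e. parallel to the radial vector α(t). Then d/dt(α × α̇) = α̇ × α̇ + α × α̈ = 0, so α × α̇ is a constant vector n ≠ 0 and α(t) · n = 0 for all t: α lies in the plane through the origin with normal n. The intersection of that plane with the sphere is a circle of radius 13 (a great circle). Conversely, a great circle traversed at constant speed has centripetal acceleration pointing at the origin, hence normal to the sphere, so every great circle is a geodesic.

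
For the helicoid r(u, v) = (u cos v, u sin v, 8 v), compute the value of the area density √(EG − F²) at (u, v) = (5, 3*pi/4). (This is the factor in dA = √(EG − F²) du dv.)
√(EG − F²)|_{(5, 3*pi/4)} = sqrt(89)

E = 1, F = 0, G = u^2 + 64, so EG − F² = u^2 + 64. Taking the positive square root: √(EG − F²) = sqrt(u^2 + 64). At (u, v) = (5, 3*pi/4): sqrt(89).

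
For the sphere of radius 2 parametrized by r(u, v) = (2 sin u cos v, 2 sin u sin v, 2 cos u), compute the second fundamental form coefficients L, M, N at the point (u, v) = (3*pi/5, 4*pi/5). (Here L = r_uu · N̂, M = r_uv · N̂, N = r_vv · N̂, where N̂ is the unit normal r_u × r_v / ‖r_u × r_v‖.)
L = -2;  M = 0;  N = -5/4 - sqrt(5)/4

Compute the unit normal N̂(u, v) = (sin(u)^2*cos(v)/Abs(sin(u)), sin(u)^2*sin(v)/Abs(sin(u)), sin(2*u)/(2*Abs(sin(u)))), and the second partials r_uu, r_uv, r_vv. Take dot products:
  L(u, v) = r_uu · N̂ = -2*sin(u)/Abs(sin(u)),
  M(u, v) = r_uv · N̂ = 0,
  N(u, v) = r_vv · N̂ = -2*sin(u)^3/Abs(sin(u)).
Evaluating at (u, v) = (3*pi/5, 4*pi/5):
  L = -2, M = 0, N = -5/4 - sqrt(5)/4.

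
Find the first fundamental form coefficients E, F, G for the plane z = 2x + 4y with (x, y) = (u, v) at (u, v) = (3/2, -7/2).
E = 5;  F = 8;  G = 17

Partials: r_u = (1, 0, 2), r_v = (0, 1, 4). As functions of (u, v):
  E = r_u · r_u = 5,
  F = r_u · r_v = 8,
  G = r_v · r_v = 17.
Evaluating at (u, v) = (3/2, -7/2): E = 5, F = 8, G = 17.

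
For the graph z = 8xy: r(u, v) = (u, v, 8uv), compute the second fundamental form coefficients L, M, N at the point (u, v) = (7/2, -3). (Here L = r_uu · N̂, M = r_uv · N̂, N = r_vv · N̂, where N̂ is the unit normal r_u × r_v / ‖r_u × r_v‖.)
L = 0;  M = 8*sqrt(1361)/1361;  N = 0

Compute the unit normal N̂(u, v) = (-8*v/sqrt(64*u^2 + 64*v^2 + 1), -8*u/sqrt(64*u^2 + 64*v^2 + 1), 1/sqrt(64*u^2 + 64*v^2 + 1)), and the second partials r_uu, r_uv, r_vv. Take dot products:
  L(u, v) = r_uu · N̂ = 0,
  M(u, v) = r_uv · N̂ = 8/sqrt(64*u^2 + 64*v^2 + 1),
  N(u, v) = r_vv · N̂ = 0.
Evaluating at (u, v) = (7/2, -3):
  L = 0, M = 8*sqrt(1361)/1361, N = 0.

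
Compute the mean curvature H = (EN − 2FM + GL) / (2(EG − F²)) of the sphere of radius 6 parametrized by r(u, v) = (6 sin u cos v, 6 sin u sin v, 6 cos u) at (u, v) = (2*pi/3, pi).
H = -1/6

With E = 36, F = 0, G = 36*sin(u)^2, L = -6*sin(u)/Abs(sin(u)), M = 0, N = -6*sin(u)^3/Abs(sin(u)), assemble
  H = (EN − 2FM + GL) / (2(EG − F²)) = -sin(u)/(6*Abs(sin(u))).
At (u, v) = (2*pi/3, pi): H = -1/6.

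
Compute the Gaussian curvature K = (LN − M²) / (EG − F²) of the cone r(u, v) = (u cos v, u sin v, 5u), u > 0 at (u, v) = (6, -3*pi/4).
K = 0

Coefficients of the first fundamental form: E = 26, F = 0, G = u^2.
Coefficients of the second fundamental form: L = 0, M = 0, N = 5*sqrt(26)*u^2/(26*Abs(u)).
Assemble K = (LN − M²)/(EG − F²) = 0. At (u, v) = (6, -3*pi/4): K = 0.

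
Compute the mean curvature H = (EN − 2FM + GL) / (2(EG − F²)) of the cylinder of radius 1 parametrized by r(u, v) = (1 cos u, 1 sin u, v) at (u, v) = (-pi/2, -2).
H = -1/2

With E = 1, F = 0, G = 1, L = -1, M = 0, N = 0, assemble
  H = (EN − 2FM + GL) / (2(EG − F²)) = -1/2.
At (u, v) = (-pi/2, -2): H = -1/2.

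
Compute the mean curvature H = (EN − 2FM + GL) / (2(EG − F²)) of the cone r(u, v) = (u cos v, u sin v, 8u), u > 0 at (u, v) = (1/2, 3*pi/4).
H = 8*sqrt(65)/65

With E = 65, F = 0, G = u^2, L = 0, M = 0, N = 8*sqrt(65)*u^2/(65*Abs(u)), assemble
  H = (EN − 2FM + GL) / (2(EG − F²)) = 4*sqrt(65)/(65*Abs(u)).
At (u, v) = (1/2, 3*pi/4): H = 8*sqrt(65)/65.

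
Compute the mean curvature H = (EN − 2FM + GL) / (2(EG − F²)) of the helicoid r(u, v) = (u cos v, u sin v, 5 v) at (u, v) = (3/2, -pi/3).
H = 0

With E = 1, F = 0, G = u^2 + 25, L = 0, M = -5/sqrt(u^2 + 25), N = 0, assemble
  H = (EN − 2FM + GL) / (2(EG − F²)) = 0.
At (u, v) = (3/2, -pi/3): H = 0.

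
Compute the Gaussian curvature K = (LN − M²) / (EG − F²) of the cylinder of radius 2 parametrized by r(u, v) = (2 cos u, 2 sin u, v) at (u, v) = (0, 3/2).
K = 0

Coefficients of the first fundamental form: E = 4, F = 0, G = 1.
Coefficients of the second fundamental form: L = -2, M = 0, N = 0.
Assemble K = (LN − M²)/(EG − F²) = 0. At (u, v) = (0, 3/2): K = 0.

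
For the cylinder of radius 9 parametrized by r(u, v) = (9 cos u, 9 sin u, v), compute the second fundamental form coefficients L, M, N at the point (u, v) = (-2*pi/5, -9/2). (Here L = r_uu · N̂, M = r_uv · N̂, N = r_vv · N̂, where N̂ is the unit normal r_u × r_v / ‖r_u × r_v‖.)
L = -9;  M = 0;  N = 0

Compute the unit normal N̂(u, v) = (cos(u), sin(u), 0), and the second partials r_uu, r_uv, r_vv. Take dot products:
  L(u, v) = r_uu · N̂ = -9,
  M(u, v) = r_uv · N̂ = 0,
  N(u, v) = r_vv · N̂ = 0.
Evaluating at (u, v) = (-2*pi/5, -9/2):
  L = -9, M = 0, N = 0.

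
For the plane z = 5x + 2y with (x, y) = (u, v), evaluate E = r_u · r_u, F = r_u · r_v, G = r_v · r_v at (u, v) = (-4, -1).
E = 26;  F = 10;  G = 5

Partials: r_u = (1, 0, 5), r_v = (0, 1, 2). As functions of (u, v):
  E = r_u · r_u = 26,
  F = r_u · r_v = 10,
  G = r_v · r_v = 5.
Evaluating at (u, v) = (-4, -1): E = 26, F = 10, G = 5.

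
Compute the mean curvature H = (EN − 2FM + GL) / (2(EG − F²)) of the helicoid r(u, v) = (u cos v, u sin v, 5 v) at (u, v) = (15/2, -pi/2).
H = 0

With E = 1, F = 0, G = u^2 + 25, L = 0, M = -5/sqrt(u^2 + 25), N = 0, assemble
  H = (EN − 2FM + GL) / (2(EG − F²)) = 0.
At (u, v) = (15/2, -pi/2): H = 0.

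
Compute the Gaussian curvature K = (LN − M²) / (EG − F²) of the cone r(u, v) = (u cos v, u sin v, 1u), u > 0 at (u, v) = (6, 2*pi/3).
K = 0

Coefficients of the first fundamental form: E = 2, F = 0, G = u^2.
Coefficients of the second fundamental form: L = 0, M = 0, N = sqrt(2)*u^2/(2*Abs(u)).
Assemble K = (LN − M²)/(EG − F²) = 0. At (u, v) = (6, 2*pi/3): K = 0.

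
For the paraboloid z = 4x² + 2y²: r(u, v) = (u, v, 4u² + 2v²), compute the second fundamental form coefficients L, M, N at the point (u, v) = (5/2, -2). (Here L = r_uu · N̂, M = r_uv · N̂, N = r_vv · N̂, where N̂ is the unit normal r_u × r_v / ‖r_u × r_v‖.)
L = 8*sqrt(465)/465;  M = 0;  N = 4*sqrt(465)/465

Compute the unit normal N̂(u, v) = (-8*u/sqrt(64*u^2 + 16*v^2 + 1), -4*v/sqrt(64*u^2 + 16*v^2 + 1), 1/sqrt(64*u^2 + 16*v^2 + 1)), and the second partials r_uu, r_uv, r_vv. Take dot products:
  L(u, v) = r_uu · N̂ = 8/sqrt(64*u^2 + 16*v^2 + 1),
  M(u, v) = r_uv · N̂ = 0,
  N(u, v) = r_vv · N̂ = 4/sqrt(64*u^2 + 16*v^2 + 1).
Evaluating at (u, v) = (5/2, -2):
  L = 8*sqrt(465)/465, M = 0, N = 4*sqrt(465)/465.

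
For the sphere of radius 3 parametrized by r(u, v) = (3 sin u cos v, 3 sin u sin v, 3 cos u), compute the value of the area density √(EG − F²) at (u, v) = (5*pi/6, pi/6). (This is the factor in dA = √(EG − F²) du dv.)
√(EG − F²)|_{(5*pi/6, pi/6)} = 9/2

E = 9, F = 0, G = 9*sin(u)^2, so EG − F² = 81*sin(u)^2. Taking the positive square root: √(EG − F²) = 9*Abs(sin(u)). At (u, v) = (5*pi/6, pi/6): 9/2.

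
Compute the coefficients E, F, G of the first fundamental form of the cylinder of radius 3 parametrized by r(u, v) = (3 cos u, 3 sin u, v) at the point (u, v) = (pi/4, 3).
E = 9;  F = 0;  G = 1

Partials: r_u = (-3*sin(u), 3*cos(u), 0), r_v = (0, 0, 1). As functions of (u, v):
  E = r_u · r_u = 9,
  F = r_u · r_v = 0,
  G = r_v · r_v = 1.
Evaluating at (u, v) = (pi/4, 3): E = 9, F = 0, G = 1.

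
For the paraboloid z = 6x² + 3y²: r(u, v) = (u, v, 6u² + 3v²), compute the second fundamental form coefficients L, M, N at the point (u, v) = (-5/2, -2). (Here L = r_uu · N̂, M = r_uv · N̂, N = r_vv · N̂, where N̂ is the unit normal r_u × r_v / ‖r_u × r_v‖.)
L = 12*sqrt(1045)/1045;  M = 0;  N = 6*sqrt(1045)/1045

Compute the unit normal N̂(u, v) = (-12*u/sqrt(144*u^2 + 36*v^2 + 1), -6*v/sqrt(144*u^2 + 36*v^2 + 1), 1/sqrt(144*u^2 + 36*v^2 + 1)), and the second partials r_uu, r_uv, r_vv. Take dot products:
  L(u, v) = r_uu · N̂ = 12/sqrt(144*u^2 + 36*v^2 + 1),
  M(u, v) = r_uv · N̂ = 0,
  N(u, v) = r_vv · N̂ = 6/sqrt(144*u^2 + 36*v^2 + 1).
Evaluating at (u, v) = (-5/2, -2):
  L = 12*sqrt(1045)/1045, M = 0, N = 6*sqrt(1045)/1045.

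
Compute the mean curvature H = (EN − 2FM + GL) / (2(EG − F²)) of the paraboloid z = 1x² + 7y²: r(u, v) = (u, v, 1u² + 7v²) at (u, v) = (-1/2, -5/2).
H = 1240*sqrt(1227)/1505529

With E = 4*u^2 + 1, F = 28*u*v, G = 196*v^2 + 1, L = 2/sqrt(4*u^2 + 196*v^2 + 1), M = 0, N = 14/sqrt(4*u^2 + 196*v^2 + 1), assemble
  H = (EN − 2FM + GL) / (2(EG − F²)) = 4*(7*u^2 + 49*v^2 + 2)/(4*u^2 + 196*v^2 + 1)^(3/2).
At (u, v) = (-1/2, -5/2): H = 1240*sqrt(1227)/1505529.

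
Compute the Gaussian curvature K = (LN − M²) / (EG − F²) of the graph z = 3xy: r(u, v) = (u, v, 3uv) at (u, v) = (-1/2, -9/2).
K = -36/137641

Coefficients of the first fundamental form: E = 9*v^2 + 1, F = 9*u*v, G = 9*u^2 + 1.
Coefficients of the second fundamental form: L = 0, M = 3/sqrt(9*u^2 + 9*v^2 + 1), N = 0.
Assemble K = (LN − M²)/(EG − F²) = -9/(81*u^4 + 162*u^2*v^2 + 18*u^2 + 81*v^4 + 18*v^2 + 1). At (u, v) = (-1/2, -9/2): K = -36/137641.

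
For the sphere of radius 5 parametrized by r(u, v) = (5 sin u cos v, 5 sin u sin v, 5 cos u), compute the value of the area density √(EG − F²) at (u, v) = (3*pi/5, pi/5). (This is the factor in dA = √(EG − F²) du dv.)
√(EG − F²)|_{(3*pi/5, pi/5)} = 25*sqrt(2*sqrt(5) + 10)/4

E = 25, F = 0, G = 25*sin(u)^2, so EG − F² = 625*sin(u)^2. Taking the positive square root: √(EG − F²) = 25*Abs(sin(u)). At (u, v) = (3*pi/5, pi/5): 25*sqrt(2*sqrt(5) + 10)/4.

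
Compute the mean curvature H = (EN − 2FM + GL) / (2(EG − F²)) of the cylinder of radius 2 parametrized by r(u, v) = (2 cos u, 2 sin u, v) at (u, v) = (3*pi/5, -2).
H = -1/4

With E = 4, F = 0, G = 1, L = -2, M = 0, N = 0, assemble
  H = (EN − 2FM + GL) / (2(EG − F²)) = -1/4.
At (u, v) = (3*pi/5, -2): H = -1/4.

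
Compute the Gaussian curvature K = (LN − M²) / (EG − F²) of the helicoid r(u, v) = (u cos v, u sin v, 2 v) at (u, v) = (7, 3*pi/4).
K = -4/2809

Coefficients of the first fundamental form: E = 1, F = 0, G = u^2 + 4.
Coefficients of the second fundamental form: L = 0, M = -2/sqrt(u^2 + 4), N = 0.
Assemble K = (LN − M²)/(EG − F²) = -4/(u^2 + 4)^2. At (u, v) = (7, 3*pi/4): K = -4/2809.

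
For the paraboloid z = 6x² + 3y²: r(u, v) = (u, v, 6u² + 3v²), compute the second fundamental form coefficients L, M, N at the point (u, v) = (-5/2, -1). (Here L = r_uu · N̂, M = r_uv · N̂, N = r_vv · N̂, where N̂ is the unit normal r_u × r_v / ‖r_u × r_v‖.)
L = 12*sqrt(937)/937;  M = 0;  N = 6*sqrt(937)/937

Compute the unit normal N̂(u, v) = (-12*u/sqrt(144*u^2 + 36*v^2 + 1), -6*v/sqrt(144*u^2 + 36*v^2 + 1), 1/sqrt(144*u^2 + 36*v^2 + 1)), and the second partials r_uu, r_uv, r_vv. Take dot products:
  L(u, v) = r_uu · N̂ = 12/sqrt(144*u^2 + 36*v^2 + 1),
  M(u, v) = r_uv · N̂ = 0,
  N(u, v) = r_vv · N̂ = 6/sqrt(144*u^2 + 36*v^2 + 1).
Evaluating at (u, v) = (-5/2, -1):
  L = 12*sqrt(937)/937, M = 0, N = 6*sqrt(937)/937.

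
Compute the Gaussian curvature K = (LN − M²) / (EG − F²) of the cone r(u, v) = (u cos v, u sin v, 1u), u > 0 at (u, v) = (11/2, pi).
K = 0

Coefficients of the first fundamental form: E = 2, F = 0, G = u^2.
Coefficients of the second fundamental form: L = 0, M = 0, N = sqrt(2)*u^2/(2*Abs(u)).
Assemble K = (LN − M²)/(EG − F²) = 0. At (u, v) = (11/2, pi): K = 0.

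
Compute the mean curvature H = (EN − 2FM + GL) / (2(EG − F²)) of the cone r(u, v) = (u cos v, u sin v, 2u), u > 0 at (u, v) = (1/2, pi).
H = 2*sqrt(5)/5

With E = 5, F = 0, G = u^2, L = 0, M = 0, N = 2*sqrt(5)*u^2/(5*Abs(u)), assemble
  H = (EN − 2FM + GL) / (2(EG − F²)) = sqrt(5)/(5*Abs(u)).
At (u, v) = (1/2, pi): H = 2*sqrt(5)/5.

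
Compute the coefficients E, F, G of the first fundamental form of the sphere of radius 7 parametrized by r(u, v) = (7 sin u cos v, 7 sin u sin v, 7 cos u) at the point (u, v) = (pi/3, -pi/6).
E = 49;  F = 0;  G = 147/4

Partials: r_u = (7*cos(u)*cos(v), 7*sin(v)*cos(u), -7*sin(u)), r_v = (-7*sin(u)*sin(v), 7*sin(u)*cos(v), 0). As functions of (u, v):
  E = r_u · r_u = 49,
  F = r_u · r_v = 0,
  G = r_v · r_v = 49*sin(u)^2.
Evaluating at (u, v) = (pi/3, -pi/6): E = 49, F = 0, G = 147/4.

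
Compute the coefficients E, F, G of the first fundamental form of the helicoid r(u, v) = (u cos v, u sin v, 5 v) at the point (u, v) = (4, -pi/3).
E = 1;  F = 0;  G = 41

Partials: r_u = (cos(v), sin(v), 0), r_v = (-u*sin(v), u*cos(v), 5). As functions of (u, v):
  E = r_u · r_u = 1,
  F = r_u · r_v = 0,
  G = r_v · r_v = u^2 + 25.
Evaluating at (u, v) = (4, -pi/3): E = 1, F = 0, G = 41.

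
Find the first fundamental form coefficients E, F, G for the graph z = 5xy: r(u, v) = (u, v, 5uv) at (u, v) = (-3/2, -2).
E = 101;  F = 75;  G = 229/4

Partials: r_u = (1, 0, 5*v), r_v = (0, 1, 5*u). As functions of (u, v):
  E = r_u · r_u = 25*v^2 + 1,
  F = r_u · r_v = 25*u*v,
  G = r_v · r_v = 25*u^2 + 1.
Evaluating at (u, v) = (-3/2, -2): E = 101, F = 75, G = 229/4.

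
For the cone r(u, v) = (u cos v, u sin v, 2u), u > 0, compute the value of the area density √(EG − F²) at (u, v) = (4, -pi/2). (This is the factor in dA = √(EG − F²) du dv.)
√(EG − F²)|_{(4, -pi/2)} = 4*sqrt(5)

E = 5, F = 0, G = u^2, so EG − F² = 5*u^2. Taking the positive square root: √(EG − F²) = sqrt(5)*Abs(u). At (u, v) = (4, -pi/2): 4*sqrt(5).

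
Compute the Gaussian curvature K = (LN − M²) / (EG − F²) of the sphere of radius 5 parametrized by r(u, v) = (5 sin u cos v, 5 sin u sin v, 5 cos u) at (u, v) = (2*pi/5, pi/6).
K = 1/25

Coefficients of the first fundamental form: E = 25, F = 0, G = 25*sin(u)^2.
Coefficients of the second fundamental form: L = -5*sin(u)/Abs(sin(u)), M = 0, N = -5*sin(u)^3/Abs(sin(u)).
Assemble K = (LN − M²)/(EG − F²) = 1/25. At (u, v) = (2*pi/5, pi/6): K = 1/25.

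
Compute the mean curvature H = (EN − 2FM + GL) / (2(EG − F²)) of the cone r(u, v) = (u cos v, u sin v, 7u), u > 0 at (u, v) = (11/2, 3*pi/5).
H = 7*sqrt(2)/110

With E = 50, F = 0, G = u^2, L = 0, M = 0, N = 7*sqrt(2)*u^2/(10*Abs(u)), assemble
  H = (EN − 2FM + GL) / (2(EG − F²)) = 7*sqrt(2)/(20*Abs(u)).
At (u, v) = (11/2, 3*pi/5): H = 7*sqrt(2)/110.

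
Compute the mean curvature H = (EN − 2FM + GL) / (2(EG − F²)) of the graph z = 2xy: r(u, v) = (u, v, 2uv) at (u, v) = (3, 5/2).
H = -15*sqrt(62)/961

With E = 4*v^2 + 1, F = 4*u*v, G = 4*u^2 + 1, L = 0, M = 2/sqrt(4*u^2 + 4*v^2 + 1), N = 0, assemble
  H = (EN − 2FM + GL) / (2(EG − F²)) = -8*u*v/(4*u^2 + 4*v^2 + 1)^(3/2).
At (u, v) = (3, 5/2): H = -15*sqrt(62)/961.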